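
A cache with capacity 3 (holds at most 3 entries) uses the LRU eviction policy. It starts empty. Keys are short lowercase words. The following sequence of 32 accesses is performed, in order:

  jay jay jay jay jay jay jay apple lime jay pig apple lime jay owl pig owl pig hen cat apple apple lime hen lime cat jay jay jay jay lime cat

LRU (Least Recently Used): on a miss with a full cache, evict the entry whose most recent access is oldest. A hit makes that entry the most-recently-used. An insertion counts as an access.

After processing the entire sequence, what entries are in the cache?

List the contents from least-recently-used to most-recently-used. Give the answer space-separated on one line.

LRU simulation (capacity=3):
  1. access jay: MISS. Cache (LRU->MRU): [jay]
  2. access jay: HIT. Cache (LRU->MRU): [jay]
  3. access jay: HIT. Cache (LRU->MRU): [jay]
  4. access jay: HIT. Cache (LRU->MRU): [jay]
  5. access jay: HIT. Cache (LRU->MRU): [jay]
  6. access jay: HIT. Cache (LRU->MRU): [jay]
  7. access jay: HIT. Cache (LRU->MRU): [jay]
  8. access apple: MISS. Cache (LRU->MRU): [jay apple]
  9. access lime: MISS. Cache (LRU->MRU): [jay apple lime]
  10. access jay: HIT. Cache (LRU->MRU): [apple lime jay]
  11. access pig: MISS, evict apple. Cache (LRU->MRU): [lime jay pig]
  12. access apple: MISS, evict lime. Cache (LRU->MRU): [jay pig apple]
  13. access lime: MISS, evict jay. Cache (LRU->MRU): [pig apple lime]
  14. access jay: MISS, evict pig. Cache (LRU->MRU): [apple lime jay]
  15. access owl: MISS, evict apple. Cache (LRU->MRU): [lime jay owl]
  16. access pig: MISS, evict lime. Cache (LRU->MRU): [jay owl pig]
  17. access owl: HIT. Cache (LRU->MRU): [jay pig owl]
  18. access pig: HIT. Cache (LRU->MRU): [jay owl pig]
  19. access hen: MISS, evict jay. Cache (LRU->MRU): [owl pig hen]
  20. access cat: MISS, evict owl. Cache (LRU->MRU): [pig hen cat]
  21. access apple: MISS, evict pig. Cache (LRU->MRU): [hen cat apple]
  22. access apple: HIT. Cache (LRU->MRU): [hen cat apple]
  23. access lime: MISS, evict hen. Cache (LRU->MRU): [cat apple lime]
  24. access hen: MISS, evict cat. Cache (LRU->MRU): [apple lime hen]
  25. access lime: HIT. Cache (LRU->MRU): [apple hen lime]
  26. access cat: MISS, evict apple. Cache (LRU->MRU): [hen lime cat]
  27. access jay: MISS, evict hen. Cache (LRU->MRU): [lime cat jay]
  28. access jay: HIT. Cache (LRU->MRU): [lime cat jay]
  29. access jay: HIT. Cache (LRU->MRU): [lime cat jay]
  30. access jay: HIT. Cache (LRU->MRU): [lime cat jay]
  31. access lime: HIT. Cache (LRU->MRU): [cat jay lime]
  32. access cat: HIT. Cache (LRU->MRU): [jay lime cat]
Total: 16 hits, 16 misses, 13 evictions

Answer: jay lime cat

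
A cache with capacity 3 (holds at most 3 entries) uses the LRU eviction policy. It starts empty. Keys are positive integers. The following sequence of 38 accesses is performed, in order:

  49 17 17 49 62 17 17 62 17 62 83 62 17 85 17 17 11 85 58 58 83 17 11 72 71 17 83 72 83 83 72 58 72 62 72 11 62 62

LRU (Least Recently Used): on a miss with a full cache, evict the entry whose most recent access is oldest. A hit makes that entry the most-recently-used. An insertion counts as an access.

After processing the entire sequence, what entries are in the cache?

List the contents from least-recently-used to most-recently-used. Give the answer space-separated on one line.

Answer: 72 11 62

Derivation:
LRU simulation (capacity=3):
  1. access 49: MISS. Cache (LRU->MRU): [49]
  2. access 17: MISS. Cache (LRU->MRU): [49 17]
  3. access 17: HIT. Cache (LRU->MRU): [49 17]
  4. access 49: HIT. Cache (LRU->MRU): [17 49]
  5. access 62: MISS. Cache (LRU->MRU): [17 49 62]
  6. access 17: HIT. Cache (LRU->MRU): [49 62 17]
  7. access 17: HIT. Cache (LRU->MRU): [49 62 17]
  8. access 62: HIT. Cache (LRU->MRU): [49 17 62]
  9. access 17: HIT. Cache (LRU->MRU): [49 62 17]
  10. access 62: HIT. Cache (LRU->MRU): [49 17 62]
  11. access 83: MISS, evict 49. Cache (LRU->MRU): [17 62 83]
  12. access 62: HIT. Cache (LRU->MRU): [17 83 62]
  13. access 17: HIT. Cache (LRU->MRU): [83 62 17]
  14. access 85: MISS, evict 83. Cache (LRU->MRU): [62 17 85]
  15. access 17: HIT. Cache (LRU->MRU): [62 85 17]
  16. access 17: HIT. Cache (LRU->MRU): [62 85 17]
  17. access 11: MISS, evict 62. Cache (LRU->MRU): [85 17 11]
  18. access 85: HIT. Cache (LRU->MRU): [17 11 85]
  19. access 58: MISS, evict 17. Cache (LRU->MRU): [11 85 58]
  20. access 58: HIT. Cache (LRU->MRU): [11 85 58]
  21. access 83: MISS, evict 11. Cache (LRU->MRU): [85 58 83]
  22. access 17: MISS, evict 85. Cache (LRU->MRU): [58 83 17]
  23. access 11: MISS, evict 58. Cache (LRU->MRU): [83 17 11]
  24. access 72: MISS, evict 83. Cache (LRU->MRU): [17 11 72]
  25. access 71: MISS, evict 17. Cache (LRU->MRU): [11 72 71]
  26. access 17: MISS, evict 11. Cache (LRU->MRU): [72 71 17]
  27. access 83: MISS, evict 72. Cache (LRU->MRU): [71 17 83]
  28. access 72: MISS, evict 71. Cache (LRU->MRU): [17 83 72]
  29. access 83: HIT. Cache (LRU->MRU): [17 72 83]
  30. access 83: HIT. Cache (LRU->MRU): [17 72 83]
  31. access 72: HIT. Cache (LRU->MRU): [17 83 72]
  32. access 58: MISS, evict 17. Cache (LRU->MRU): [83 72 58]
  33. access 72: HIT. Cache (LRU->MRU): [83 58 72]
  34. access 62: MISS, evict 83. Cache (LRU->MRU): [58 72 62]
  35. access 72: HIT. Cache (LRU->MRU): [58 62 72]
  36. access 11: MISS, evict 58. Cache (LRU->MRU): [62 72 11]
  37. access 62: HIT. Cache (LRU->MRU): [72 11 62]
  38. access 62: HIT. Cache (LRU->MRU): [72 11 62]
Total: 20 hits, 18 misses, 15 evictions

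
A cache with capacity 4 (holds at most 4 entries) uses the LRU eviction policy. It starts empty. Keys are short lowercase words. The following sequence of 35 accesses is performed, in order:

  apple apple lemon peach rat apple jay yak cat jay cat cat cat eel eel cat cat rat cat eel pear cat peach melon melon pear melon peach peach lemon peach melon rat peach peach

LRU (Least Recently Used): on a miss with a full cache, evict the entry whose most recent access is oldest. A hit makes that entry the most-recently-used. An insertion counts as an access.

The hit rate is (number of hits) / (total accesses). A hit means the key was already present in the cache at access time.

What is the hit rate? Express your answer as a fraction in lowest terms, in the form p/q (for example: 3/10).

Answer: 3/5

Derivation:
LRU simulation (capacity=4):
  1. access apple: MISS. Cache (LRU->MRU): [apple]
  2. access apple: HIT. Cache (LRU->MRU): [apple]
  3. access lemon: MISS. Cache (LRU->MRU): [apple lemon]
  4. access peach: MISS. Cache (LRU->MRU): [apple lemon peach]
  5. access rat: MISS. Cache (LRU->MRU): [apple lemon peach rat]
  6. access apple: HIT. Cache (LRU->MRU): [lemon peach rat apple]
  7. access jay: MISS, evict lemon. Cache (LRU->MRU): [peach rat apple jay]
  8. access yak: MISS, evict peach. Cache (LRU->MRU): [rat apple jay yak]
  9. access cat: MISS, evict rat. Cache (LRU->MRU): [apple jay yak cat]
  10. access jay: HIT. Cache (LRU->MRU): [apple yak cat jay]
  11. access cat: HIT. Cache (LRU->MRU): [apple yak jay cat]
  12. access cat: HIT. Cache (LRU->MRU): [apple yak jay cat]
  13. access cat: HIT. Cache (LRU->MRU): [apple yak jay cat]
  14. access eel: MISS, evict apple. Cache (LRU->MRU): [yak jay cat eel]
  15. access eel: HIT. Cache (LRU->MRU): [yak jay cat eel]
  16. access cat: HIT. Cache (LRU->MRU): [yak jay eel cat]
  17. access cat: HIT. Cache (LRU->MRU): [yak jay eel cat]
  18. access rat: MISS, evict yak. Cache (LRU->MRU): [jay eel cat rat]
  19. access cat: HIT. Cache (LRU->MRU): [jay eel rat cat]
  20. access eel: HIT. Cache (LRU->MRU): [jay rat cat eel]
  21. access pear: MISS, evict jay. Cache (LRU->MRU): [rat cat eel pear]
  22. access cat: HIT. Cache (LRU->MRU): [rat eel pear cat]
  23. access peach: MISS, evict rat. Cache (LRU->MRU): [eel pear cat peach]
  24. access melon: MISS, evict eel. Cache (LRU->MRU): [pear cat peach melon]
  25. access melon: HIT. Cache (LRU->MRU): [pear cat peach melon]
  26. access pear: HIT. Cache (LRU->MRU): [cat peach melon pear]
  27. access melon: HIT. Cache (LRU->MRU): [cat peach pear melon]
  28. access peach: HIT. Cache (LRU->MRU): [cat pear melon peach]
  29. access peach: HIT. Cache (LRU->MRU): [cat pear melon peach]
  30. access lemon: MISS, evict cat. Cache (LRU->MRU): [pear melon peach lemon]
  31. access peach: HIT. Cache (LRU->MRU): [pear melon lemon peach]
  32. access melon: HIT. Cache (LRU->MRU): [pear lemon peach melon]
  33. access rat: MISS, evict pear. Cache (LRU->MRU): [lemon peach melon rat]
  34. access peach: HIT. Cache (LRU->MRU): [lemon melon rat peach]
  35. access peach: HIT. Cache (LRU->MRU): [lemon melon rat peach]
Total: 21 hits, 14 misses, 10 evictions

Hit rate = 21/35 = 3/5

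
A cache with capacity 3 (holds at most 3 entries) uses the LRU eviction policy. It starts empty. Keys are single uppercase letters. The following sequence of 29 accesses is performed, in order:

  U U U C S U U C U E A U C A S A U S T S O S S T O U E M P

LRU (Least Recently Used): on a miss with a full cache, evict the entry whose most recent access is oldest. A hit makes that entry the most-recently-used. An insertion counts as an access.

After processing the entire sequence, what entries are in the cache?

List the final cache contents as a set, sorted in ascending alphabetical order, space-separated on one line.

Answer: E M P

Derivation:
LRU simulation (capacity=3):
  1. access U: MISS. Cache (LRU->MRU): [U]
  2. access U: HIT. Cache (LRU->MRU): [U]
  3. access U: HIT. Cache (LRU->MRU): [U]
  4. access C: MISS. Cache (LRU->MRU): [U C]
  5. access S: MISS. Cache (LRU->MRU): [U C S]
  6. access U: HIT. Cache (LRU->MRU): [C S U]
  7. access U: HIT. Cache (LRU->MRU): [C S U]
  8. access C: HIT. Cache (LRU->MRU): [S U C]
  9. access U: HIT. Cache (LRU->MRU): [S C U]
  10. access E: MISS, evict S. Cache (LRU->MRU): [C U E]
  11. access A: MISS, evict C. Cache (LRU->MRU): [U E A]
  12. access U: HIT. Cache (LRU->MRU): [E A U]
  13. access C: MISS, evict E. Cache (LRU->MRU): [A U C]
  14. access A: HIT. Cache (LRU->MRU): [U C A]
  15. access S: MISS, evict U. Cache (LRU->MRU): [C A S]
  16. access A: HIT. Cache (LRU->MRU): [C S A]
  17. access U: MISS, evict C. Cache (LRU->MRU): [S A U]
  18. access S: HIT. Cache (LRU->MRU): [A U S]
  19. access T: MISS, evict A. Cache (LRU->MRU): [U S T]
  20. access S: HIT. Cache (LRU->MRU): [U T S]
  21. access O: MISS, evict U. Cache (LRU->MRU): [T S O]
  22. access S: HIT. Cache (LRU->MRU): [T O S]
  23. access S: HIT. Cache (LRU->MRU): [T O S]
  24. access T: HIT. Cache (LRU->MRU): [O S T]
  25. access O: HIT. Cache (LRU->MRU): [S T O]
  26. access U: MISS, evict S. Cache (LRU->MRU): [T O U]
  27. access E: MISS, evict T. Cache (LRU->MRU): [O U E]
  28. access M: MISS, evict O. Cache (LRU->MRU): [U E M]
  29. access P: MISS, evict U. Cache (LRU->MRU): [E M P]
Total: 15 hits, 14 misses, 11 evictions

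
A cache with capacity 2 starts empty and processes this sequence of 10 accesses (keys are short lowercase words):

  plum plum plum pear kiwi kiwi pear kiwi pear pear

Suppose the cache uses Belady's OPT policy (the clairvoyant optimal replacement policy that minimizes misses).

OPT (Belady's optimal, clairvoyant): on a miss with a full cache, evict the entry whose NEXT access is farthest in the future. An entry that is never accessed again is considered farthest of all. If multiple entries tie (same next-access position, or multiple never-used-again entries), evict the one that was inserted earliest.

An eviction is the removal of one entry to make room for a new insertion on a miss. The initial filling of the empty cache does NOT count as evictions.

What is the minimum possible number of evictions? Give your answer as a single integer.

Answer: 1

Derivation:
OPT (Belady) simulation (capacity=2):
  1. access plum: MISS. Cache: [plum]
  2. access plum: HIT. Next use of plum: step 3. Cache: [plum]
  3. access plum: HIT. Next use of plum: never. Cache: [plum]
  4. access pear: MISS. Cache: [plum pear]
  5. access kiwi: MISS, evict plum (next use: never). Cache: [pear kiwi]
  6. access kiwi: HIT. Next use of kiwi: step 8. Cache: [pear kiwi]
  7. access pear: HIT. Next use of pear: step 9. Cache: [pear kiwi]
  8. access kiwi: HIT. Next use of kiwi: never. Cache: [pear kiwi]
  9. access pear: HIT. Next use of pear: step 10. Cache: [pear kiwi]
  10. access pear: HIT. Next use of pear: never. Cache: [pear kiwi]
Total: 7 hits, 3 misses, 1 evictions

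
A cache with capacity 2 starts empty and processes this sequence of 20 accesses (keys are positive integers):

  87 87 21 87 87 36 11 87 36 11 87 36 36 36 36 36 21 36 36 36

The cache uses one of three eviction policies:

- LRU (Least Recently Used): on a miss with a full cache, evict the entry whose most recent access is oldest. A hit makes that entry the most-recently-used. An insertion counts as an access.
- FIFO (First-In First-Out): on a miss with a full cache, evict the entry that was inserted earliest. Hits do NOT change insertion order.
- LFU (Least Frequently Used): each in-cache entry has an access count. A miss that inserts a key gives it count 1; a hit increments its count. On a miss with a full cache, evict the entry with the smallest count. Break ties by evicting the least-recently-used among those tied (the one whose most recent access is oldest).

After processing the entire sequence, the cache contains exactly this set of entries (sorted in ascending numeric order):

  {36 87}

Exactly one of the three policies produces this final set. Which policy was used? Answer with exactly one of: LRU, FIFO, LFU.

Simulating under each policy and comparing final sets:
  LRU: final set = {21 36} -> differs
  FIFO: final set = {21 36} -> differs
  LFU: final set = {36 87} -> MATCHES target
Only LFU produces the target set.

Answer: LFU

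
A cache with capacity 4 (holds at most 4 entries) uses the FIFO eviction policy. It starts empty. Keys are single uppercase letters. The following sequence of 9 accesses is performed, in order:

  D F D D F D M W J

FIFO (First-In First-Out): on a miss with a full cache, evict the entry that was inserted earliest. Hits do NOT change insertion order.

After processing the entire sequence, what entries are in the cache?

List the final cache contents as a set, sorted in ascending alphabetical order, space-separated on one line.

Answer: F J M W

Derivation:
FIFO simulation (capacity=4):
  1. access D: MISS. Cache (old->new): [D]
  2. access F: MISS. Cache (old->new): [D F]
  3. access D: HIT. Cache (old->new): [D F]
  4. access D: HIT. Cache (old->new): [D F]
  5. access F: HIT. Cache (old->new): [D F]
  6. access D: HIT. Cache (old->new): [D F]
  7. access M: MISS. Cache (old->new): [D F M]
  8. access W: MISS. Cache (old->new): [D F M W]
  9. access J: MISS, evict D. Cache (old->new): [F M W J]
Total: 4 hits, 5 misses, 1 evictions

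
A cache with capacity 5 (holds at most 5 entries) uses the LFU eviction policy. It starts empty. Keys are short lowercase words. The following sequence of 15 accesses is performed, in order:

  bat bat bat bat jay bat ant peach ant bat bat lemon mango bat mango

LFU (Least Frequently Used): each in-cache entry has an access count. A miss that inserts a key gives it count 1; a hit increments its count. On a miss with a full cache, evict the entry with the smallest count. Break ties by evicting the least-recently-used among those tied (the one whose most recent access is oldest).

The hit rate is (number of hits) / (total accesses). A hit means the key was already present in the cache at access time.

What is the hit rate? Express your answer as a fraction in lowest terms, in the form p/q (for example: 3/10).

Answer: 3/5

Derivation:
LFU simulation (capacity=5):
  1. access bat: MISS. Cache: [bat(c=1)]
  2. access bat: HIT, count now 2. Cache: [bat(c=2)]
  3. access bat: HIT, count now 3. Cache: [bat(c=3)]
  4. access bat: HIT, count now 4. Cache: [bat(c=4)]
  5. access jay: MISS. Cache: [jay(c=1) bat(c=4)]
  6. access bat: HIT, count now 5. Cache: [jay(c=1) bat(c=5)]
  7. access ant: MISS. Cache: [jay(c=1) ant(c=1) bat(c=5)]
  8. access peach: MISS. Cache: [jay(c=1) ant(c=1) peach(c=1) bat(c=5)]
  9. access ant: HIT, count now 2. Cache: [jay(c=1) peach(c=1) ant(c=2) bat(c=5)]
  10. access bat: HIT, count now 6. Cache: [jay(c=1) peach(c=1) ant(c=2) bat(c=6)]
  11. access bat: HIT, count now 7. Cache: [jay(c=1) peach(c=1) ant(c=2) bat(c=7)]
  12. access lemon: MISS. Cache: [jay(c=1) peach(c=1) lemon(c=1) ant(c=2) bat(c=7)]
  13. access mango: MISS, evict jay(c=1). Cache: [peach(c=1) lemon(c=1) mango(c=1) ant(c=2) bat(c=7)]
  14. access bat: HIT, count now 8. Cache: [peach(c=1) lemon(c=1) mango(c=1) ant(c=2) bat(c=8)]
  15. access mango: HIT, count now 2. Cache: [peach(c=1) lemon(c=1) ant(c=2) mango(c=2) bat(c=8)]
Total: 9 hits, 6 misses, 1 evictions

Hit rate = 9/15 = 3/5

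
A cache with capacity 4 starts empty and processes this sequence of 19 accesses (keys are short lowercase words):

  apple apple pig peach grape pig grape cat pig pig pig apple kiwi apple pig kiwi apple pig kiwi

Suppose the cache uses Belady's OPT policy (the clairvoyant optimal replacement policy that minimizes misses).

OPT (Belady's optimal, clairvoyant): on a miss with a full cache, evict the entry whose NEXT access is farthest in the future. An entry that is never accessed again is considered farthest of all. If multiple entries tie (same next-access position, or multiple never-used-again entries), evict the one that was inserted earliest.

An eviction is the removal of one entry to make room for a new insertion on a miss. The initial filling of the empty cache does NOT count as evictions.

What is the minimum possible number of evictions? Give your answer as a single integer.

OPT (Belady) simulation (capacity=4):
  1. access apple: MISS. Cache: [apple]
  2. access apple: HIT. Next use of apple: step 12. Cache: [apple]
  3. access pig: MISS. Cache: [apple pig]
  4. access peach: MISS. Cache: [apple pig peach]
  5. access grape: MISS. Cache: [apple pig peach grape]
  6. access pig: HIT. Next use of pig: step 9. Cache: [apple pig peach grape]
  7. access grape: HIT. Next use of grape: never. Cache: [apple pig peach grape]
  8. access cat: MISS, evict peach (next use: never). Cache: [apple pig grape cat]
  9. access pig: HIT. Next use of pig: step 10. Cache: [apple pig grape cat]
  10. access pig: HIT. Next use of pig: step 11. Cache: [apple pig grape cat]
  11. access pig: HIT. Next use of pig: step 15. Cache: [apple pig grape cat]
  12. access apple: HIT. Next use of apple: step 14. Cache: [apple pig grape cat]
  13. access kiwi: MISS, evict grape (next use: never). Cache: [apple pig cat kiwi]
  14. access apple: HIT. Next use of apple: step 17. Cache: [apple pig cat kiwi]
  15. access pig: HIT. Next use of pig: step 18. Cache: [apple pig cat kiwi]
  16. access kiwi: HIT. Next use of kiwi: step 19. Cache: [apple pig cat kiwi]
  17. access apple: HIT. Next use of apple: never. Cache: [apple pig cat kiwi]
  18. access pig: HIT. Next use of pig: never. Cache: [apple pig cat kiwi]
  19. access kiwi: HIT. Next use of kiwi: never. Cache: [apple pig cat kiwi]
Total: 13 hits, 6 misses, 2 evictions

Answer: 2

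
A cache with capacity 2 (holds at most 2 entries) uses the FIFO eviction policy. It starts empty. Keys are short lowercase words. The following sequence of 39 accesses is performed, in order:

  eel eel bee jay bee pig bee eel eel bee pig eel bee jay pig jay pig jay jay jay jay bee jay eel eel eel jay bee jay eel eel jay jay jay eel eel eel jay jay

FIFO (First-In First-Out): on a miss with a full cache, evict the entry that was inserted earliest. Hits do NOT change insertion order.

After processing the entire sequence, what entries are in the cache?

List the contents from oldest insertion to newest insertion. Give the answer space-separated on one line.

Answer: jay eel

Derivation:
FIFO simulation (capacity=2):
  1. access eel: MISS. Cache (old->new): [eel]
  2. access eel: HIT. Cache (old->new): [eel]
  3. access bee: MISS. Cache (old->new): [eel bee]
  4. access jay: MISS, evict eel. Cache (old->new): [bee jay]
  5. access bee: HIT. Cache (old->new): [bee jay]
  6. access pig: MISS, evict bee. Cache (old->new): [jay pig]
  7. access bee: MISS, evict jay. Cache (old->new): [pig bee]
  8. access eel: MISS, evict pig. Cache (old->new): [bee eel]
  9. access eel: HIT. Cache (old->new): [bee eel]
  10. access bee: HIT. Cache (old->new): [bee eel]
  11. access pig: MISS, evict bee. Cache (old->new): [eel pig]
  12. access eel: HIT. Cache (old->new): [eel pig]
  13. access bee: MISS, evict eel. Cache (old->new): [pig bee]
  14. access jay: MISS, evict pig. Cache (old->new): [bee jay]
  15. access pig: MISS, evict bee. Cache (old->new): [jay pig]
  16. access jay: HIT. Cache (old->new): [jay pig]
  17. access pig: HIT. Cache (old->new): [jay pig]
  18. access jay: HIT. Cache (old->new): [jay pig]
  19. access jay: HIT. Cache (old->new): [jay pig]
  20. access jay: HIT. Cache (old->new): [jay pig]
  21. access jay: HIT. Cache (old->new): [jay pig]
  22. access bee: MISS, evict jay. Cache (old->new): [pig bee]
  23. access jay: MISS, evict pig. Cache (old->new): [bee jay]
  24. access eel: MISS, evict bee. Cache (old->new): [jay eel]
  25. access eel: HIT. Cache (old->new): [jay eel]
  26. access eel: HIT. Cache (old->new): [jay eel]
  27. access jay: HIT. Cache (old->new): [jay eel]
  28. access bee: MISS, evict jay. Cache (old->new): [eel bee]
  29. access jay: MISS, evict eel. Cache (old->new): [bee jay]
  30. access eel: MISS, evict bee. Cache (old->new): [jay eel]
  31. access eel: HIT. Cache (old->new): [jay eel]
  32. access jay: HIT. Cache (old->new): [jay eel]
  33. access jay: HIT. Cache (old->new): [jay eel]
  34. access jay: HIT. Cache (old->new): [jay eel]
  35. access eel: HIT. Cache (old->new): [jay eel]
  36. access eel: HIT. Cache (old->new): [jay eel]
  37. access eel: HIT. Cache (old->new): [jay eel]
  38. access jay: HIT. Cache (old->new): [jay eel]
  39. access jay: HIT. Cache (old->new): [jay eel]
Total: 23 hits, 16 misses, 14 evictions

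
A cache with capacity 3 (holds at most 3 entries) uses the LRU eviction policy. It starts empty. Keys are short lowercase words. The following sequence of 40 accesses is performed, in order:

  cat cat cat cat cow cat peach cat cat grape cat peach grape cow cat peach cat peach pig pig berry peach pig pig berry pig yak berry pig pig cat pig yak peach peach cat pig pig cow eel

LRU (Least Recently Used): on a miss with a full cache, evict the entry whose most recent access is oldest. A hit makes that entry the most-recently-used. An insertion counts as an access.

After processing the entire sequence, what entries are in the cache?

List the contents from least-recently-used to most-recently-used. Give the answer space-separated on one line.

Answer: pig cow eel

Derivation:
LRU simulation (capacity=3):
  1. access cat: MISS. Cache (LRU->MRU): [cat]
  2. access cat: HIT. Cache (LRU->MRU): [cat]
  3. access cat: HIT. Cache (LRU->MRU): [cat]
  4. access cat: HIT. Cache (LRU->MRU): [cat]
  5. access cow: MISS. Cache (LRU->MRU): [cat cow]
  6. access cat: HIT. Cache (LRU->MRU): [cow cat]
  7. access peach: MISS. Cache (LRU->MRU): [cow cat peach]
  8. access cat: HIT. Cache (LRU->MRU): [cow peach cat]
  9. access cat: HIT. Cache (LRU->MRU): [cow peach cat]
  10. access grape: MISS, evict cow. Cache (LRU->MRU): [peach cat grape]
  11. access cat: HIT. Cache (LRU->MRU): [peach grape cat]
  12. access peach: HIT. Cache (LRU->MRU): [grape cat peach]
  13. access grape: HIT. Cache (LRU->MRU): [cat peach grape]
  14. access cow: MISS, evict cat. Cache (LRU->MRU): [peach grape cow]
  15. access cat: MISS, evict peach. Cache (LRU->MRU): [grape cow cat]
  16. access peach: MISS, evict grape. Cache (LRU->MRU): [cow cat peach]
  17. access cat: HIT. Cache (LRU->MRU): [cow peach cat]
  18. access peach: HIT. Cache (LRU->MRU): [cow cat peach]
  19. access pig: MISS, evict cow. Cache (LRU->MRU): [cat peach pig]
  20. access pig: HIT. Cache (LRU->MRU): [cat peach pig]
  21. access berry: MISS, evict cat. Cache (LRU->MRU): [peach pig berry]
  22. access peach: HIT. Cache (LRU->MRU): [pig berry peach]
  23. access pig: HIT. Cache (LRU->MRU): [berry peach pig]
  24. access pig: HIT. Cache (LRU->MRU): [berry peach pig]
  25. access berry: HIT. Cache (LRU->MRU): [peach pig berry]
  26. access pig: HIT. Cache (LRU->MRU): [peach berry pig]
  27. access yak: MISS, evict peach. Cache (LRU->MRU): [berry pig yak]
  28. access berry: HIT. Cache (LRU->MRU): [pig yak berry]
  29. access pig: HIT. Cache (LRU->MRU): [yak berry pig]
  30. access pig: HIT. Cache (LRU->MRU): [yak berry pig]
  31. access cat: MISS, evict yak. Cache (LRU->MRU): [berry pig cat]
  32. access pig: HIT. Cache (LRU->MRU): [berry cat pig]
  33. access yak: MISS, evict berry. Cache (LRU->MRU): [cat pig yak]
  34. access peach: MISS, evict cat. Cache (LRU->MRU): [pig yak peach]
  35. access peach: HIT. Cache (LRU->MRU): [pig yak peach]
  36. access cat: MISS, evict pig. Cache (LRU->MRU): [yak peach cat]
  37. access pig: MISS, evict yak. Cache (LRU->MRU): [peach cat pig]
  38. access pig: HIT. Cache (LRU->MRU): [peach cat pig]
  39. access cow: MISS, evict peach. Cache (LRU->MRU): [cat pig cow]
  40. access eel: MISS, evict cat. Cache (LRU->MRU): [pig cow eel]
Total: 23 hits, 17 misses, 14 evictions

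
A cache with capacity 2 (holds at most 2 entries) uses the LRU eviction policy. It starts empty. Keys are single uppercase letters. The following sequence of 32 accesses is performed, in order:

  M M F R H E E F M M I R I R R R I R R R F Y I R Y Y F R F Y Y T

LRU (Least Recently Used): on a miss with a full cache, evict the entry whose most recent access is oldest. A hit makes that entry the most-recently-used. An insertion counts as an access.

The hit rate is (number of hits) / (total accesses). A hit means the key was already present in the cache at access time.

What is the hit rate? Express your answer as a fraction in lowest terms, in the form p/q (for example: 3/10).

Answer: 7/16

Derivation:
LRU simulation (capacity=2):
  1. access M: MISS. Cache (LRU->MRU): [M]
  2. access M: HIT. Cache (LRU->MRU): [M]
  3. access F: MISS. Cache (LRU->MRU): [M F]
  4. access R: MISS, evict M. Cache (LRU->MRU): [F R]
  5. access H: MISS, evict F. Cache (LRU->MRU): [R H]
  6. access E: MISS, evict R. Cache (LRU->MRU): [H E]
  7. access E: HIT. Cache (LRU->MRU): [H E]
  8. access F: MISS, evict H. Cache (LRU->MRU): [E F]
  9. access M: MISS, evict E. Cache (LRU->MRU): [F M]
  10. access M: HIT. Cache (LRU->MRU): [F M]
  11. access I: MISS, evict F. Cache (LRU->MRU): [M I]
  12. access R: MISS, evict M. Cache (LRU->MRU): [I R]
  13. access I: HIT. Cache (LRU->MRU): [R I]
  14. access R: HIT. Cache (LRU->MRU): [I R]
  15. access R: HIT. Cache (LRU->MRU): [I R]
  16. access R: HIT. Cache (LRU->MRU): [I R]
  17. access I: HIT. Cache (LRU->MRU): [R I]
  18. access R: HIT. Cache (LRU->MRU): [I R]
  19. access R: HIT. Cache (LRU->MRU): [I R]
  20. access R: HIT. Cache (LRU->MRU): [I R]
  21. access F: MISS, evict I. Cache (LRU->MRU): [R F]
  22. access Y: MISS, evict R. Cache (LRU->MRU): [F Y]
  23. access I: MISS, evict F. Cache (LRU->MRU): [Y I]
  24. access R: MISS, evict Y. Cache (LRU->MRU): [I R]
  25. access Y: MISS, evict I. Cache (LRU->MRU): [R Y]
  26. access Y: HIT. Cache (LRU->MRU): [R Y]
  27. access F: MISS, evict R. Cache (LRU->MRU): [Y F]
  28. access R: MISS, evict Y. Cache (LRU->MRU): [F R]
  29. access F: HIT. Cache (LRU->MRU): [R F]
  30. access Y: MISS, evict R. Cache (LRU->MRU): [F Y]
  31. access Y: HIT. Cache (LRU->MRU): [F Y]
  32. access T: MISS, evict F. Cache (LRU->MRU): [Y T]
Total: 14 hits, 18 misses, 16 evictions

Hit rate = 14/32 = 7/16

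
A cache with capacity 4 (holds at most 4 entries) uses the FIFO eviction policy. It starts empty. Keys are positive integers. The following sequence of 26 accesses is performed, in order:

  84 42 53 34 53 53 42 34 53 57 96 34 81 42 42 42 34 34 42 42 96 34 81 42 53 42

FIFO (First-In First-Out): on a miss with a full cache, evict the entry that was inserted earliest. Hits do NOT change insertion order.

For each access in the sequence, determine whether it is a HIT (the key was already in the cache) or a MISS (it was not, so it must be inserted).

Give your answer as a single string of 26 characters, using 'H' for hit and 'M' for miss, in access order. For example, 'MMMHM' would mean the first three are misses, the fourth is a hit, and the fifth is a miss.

FIFO simulation (capacity=4):
  1. access 84: MISS. Cache (old->new): [84]
  2. access 42: MISS. Cache (old->new): [84 42]
  3. access 53: MISS. Cache (old->new): [84 42 53]
  4. access 34: MISS. Cache (old->new): [84 42 53 34]
  5. access 53: HIT. Cache (old->new): [84 42 53 34]
  6. access 53: HIT. Cache (old->new): [84 42 53 34]
  7. access 42: HIT. Cache (old->new): [84 42 53 34]
  8. access 34: HIT. Cache (old->new): [84 42 53 34]
  9. access 53: HIT. Cache (old->new): [84 42 53 34]
  10. access 57: MISS, evict 84. Cache (old->new): [42 53 34 57]
  11. access 96: MISS, evict 42. Cache (old->new): [53 34 57 96]
  12. access 34: HIT. Cache (old->new): [53 34 57 96]
  13. access 81: MISS, evict 53. Cache (old->new): [34 57 96 81]
  14. access 42: MISS, evict 34. Cache (old->new): [57 96 81 42]
  15. access 42: HIT. Cache (old->new): [57 96 81 42]
  16. access 42: HIT. Cache (old->new): [57 96 81 42]
  17. access 34: MISS, evict 57. Cache (old->new): [96 81 42 34]
  18. access 34: HIT. Cache (old->new): [96 81 42 34]
  19. access 42: HIT. Cache (old->new): [96 81 42 34]
  20. access 42: HIT. Cache (old->new): [96 81 42 34]
  21. access 96: HIT. Cache (old->new): [96 81 42 34]
  22. access 34: HIT. Cache (old->new): [96 81 42 34]
  23. access 81: HIT. Cache (old->new): [96 81 42 34]
  24. access 42: HIT. Cache (old->new): [96 81 42 34]
  25. access 53: MISS, evict 96. Cache (old->new): [81 42 34 53]
  26. access 42: HIT. Cache (old->new): [81 42 34 53]
Total: 16 hits, 10 misses, 6 evictions

Answer: MMMMHHHHHMMHMMHHMHHHHHHHMH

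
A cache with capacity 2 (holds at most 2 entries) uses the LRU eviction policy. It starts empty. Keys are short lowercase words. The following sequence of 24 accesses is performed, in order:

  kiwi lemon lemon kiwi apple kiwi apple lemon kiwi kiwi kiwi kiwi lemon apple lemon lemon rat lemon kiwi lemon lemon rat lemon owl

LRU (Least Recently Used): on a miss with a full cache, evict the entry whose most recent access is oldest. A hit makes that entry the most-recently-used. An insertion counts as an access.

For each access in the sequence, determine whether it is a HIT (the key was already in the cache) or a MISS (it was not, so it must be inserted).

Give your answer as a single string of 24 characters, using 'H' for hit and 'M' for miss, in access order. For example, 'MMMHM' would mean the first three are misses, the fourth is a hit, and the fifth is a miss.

Answer: MMHHMHHMMHHHHMHHMHMHHMHM

Derivation:
LRU simulation (capacity=2):
  1. access kiwi: MISS. Cache (LRU->MRU): [kiwi]
  2. access lemon: MISS. Cache (LRU->MRU): [kiwi lemon]
  3. access lemon: HIT. Cache (LRU->MRU): [kiwi lemon]
  4. access kiwi: HIT. Cache (LRU->MRU): [lemon kiwi]
  5. access apple: MISS, evict lemon. Cache (LRU->MRU): [kiwi apple]
  6. access kiwi: HIT. Cache (LRU->MRU): [apple kiwi]
  7. access apple: HIT. Cache (LRU->MRU): [kiwi apple]
  8. access lemon: MISS, evict kiwi. Cache (LRU->MRU): [apple lemon]
  9. access kiwi: MISS, evict apple. Cache (LRU->MRU): [lemon kiwi]
  10. access kiwi: HIT. Cache (LRU->MRU): [lemon kiwi]
  11. access kiwi: HIT. Cache (LRU->MRU): [lemon kiwi]
  12. access kiwi: HIT. Cache (LRU->MRU): [lemon kiwi]
  13. access lemon: HIT. Cache (LRU->MRU): [kiwi lemon]
  14. access apple: MISS, evict kiwi. Cache (LRU->MRU): [lemon apple]
  15. access lemon: HIT. Cache (LRU->MRU): [apple lemon]
  16. access lemon: HIT. Cache (LRU->MRU): [apple lemon]
  17. access rat: MISS, evict apple. Cache (LRU->MRU): [lemon rat]
  18. access lemon: HIT. Cache (LRU->MRU): [rat lemon]
  19. access kiwi: MISS, evict rat. Cache (LRU->MRU): [lemon kiwi]
  20. access lemon: HIT. Cache (LRU->MRU): [kiwi lemon]
  21. access lemon: HIT. Cache (LRU->MRU): [kiwi lemon]
  22. access rat: MISS, evict kiwi. Cache (LRU->MRU): [lemon rat]
  23. access lemon: HIT. Cache (LRU->MRU): [rat lemon]
  24. access owl: MISS, evict rat. Cache (LRU->MRU): [lemon owl]
Total: 14 hits, 10 misses, 8 evictions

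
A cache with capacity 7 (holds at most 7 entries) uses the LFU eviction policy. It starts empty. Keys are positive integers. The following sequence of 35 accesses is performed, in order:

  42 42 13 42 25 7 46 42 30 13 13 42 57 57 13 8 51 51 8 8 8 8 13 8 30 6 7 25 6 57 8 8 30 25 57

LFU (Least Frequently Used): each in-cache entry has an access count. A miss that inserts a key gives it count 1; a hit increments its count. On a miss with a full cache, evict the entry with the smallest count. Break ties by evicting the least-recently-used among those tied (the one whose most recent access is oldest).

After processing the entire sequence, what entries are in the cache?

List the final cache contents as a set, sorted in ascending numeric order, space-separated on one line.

Answer: 8 13 25 30 42 51 57

Derivation:
LFU simulation (capacity=7):
  1. access 42: MISS. Cache: [42(c=1)]
  2. access 42: HIT, count now 2. Cache: [42(c=2)]
  3. access 13: MISS. Cache: [13(c=1) 42(c=2)]
  4. access 42: HIT, count now 3. Cache: [13(c=1) 42(c=3)]
  5. access 25: MISS. Cache: [13(c=1) 25(c=1) 42(c=3)]
  6. access 7: MISS. Cache: [13(c=1) 25(c=1) 7(c=1) 42(c=3)]
  7. access 46: MISS. Cache: [13(c=1) 25(c=1) 7(c=1) 46(c=1) 42(c=3)]
  8. access 42: HIT, count now 4. Cache: [13(c=1) 25(c=1) 7(c=1) 46(c=1) 42(c=4)]
  9. access 30: MISS. Cache: [13(c=1) 25(c=1) 7(c=1) 46(c=1) 30(c=1) 42(c=4)]
  10. access 13: HIT, count now 2. Cache: [25(c=1) 7(c=1) 46(c=1) 30(c=1) 13(c=2) 42(c=4)]
  11. access 13: HIT, count now 3. Cache: [25(c=1) 7(c=1) 46(c=1) 30(c=1) 13(c=3) 42(c=4)]
  12. access 42: HIT, count now 5. Cache: [25(c=1) 7(c=1) 46(c=1) 30(c=1) 13(c=3) 42(c=5)]
  13. access 57: MISS. Cache: [25(c=1) 7(c=1) 46(c=1) 30(c=1) 57(c=1) 13(c=3) 42(c=5)]
  14. access 57: HIT, count now 2. Cache: [25(c=1) 7(c=1) 46(c=1) 30(c=1) 57(c=2) 13(c=3) 42(c=5)]
  15. access 13: HIT, count now 4. Cache: [25(c=1) 7(c=1) 46(c=1) 30(c=1) 57(c=2) 13(c=4) 42(c=5)]
  16. access 8: MISS, evict 25(c=1). Cache: [7(c=1) 46(c=1) 30(c=1) 8(c=1) 57(c=2) 13(c=4) 42(c=5)]
  17. access 51: MISS, evict 7(c=1). Cache: [46(c=1) 30(c=1) 8(c=1) 51(c=1) 57(c=2) 13(c=4) 42(c=5)]
  18. access 51: HIT, count now 2. Cache: [46(c=1) 30(c=1) 8(c=1) 57(c=2) 51(c=2) 13(c=4) 42(c=5)]
  19. access 8: HIT, count now 2. Cache: [46(c=1) 30(c=1) 57(c=2) 51(c=2) 8(c=2) 13(c=4) 42(c=5)]
  20. access 8: HIT, count now 3. Cache: [46(c=1) 30(c=1) 57(c=2) 51(c=2) 8(c=3) 13(c=4) 42(c=5)]
  21. access 8: HIT, count now 4. Cache: [46(c=1) 30(c=1) 57(c=2) 51(c=2) 13(c=4) 8(c=4) 42(c=5)]
  22. access 8: HIT, count now 5. Cache: [46(c=1) 30(c=1) 57(c=2) 51(c=2) 13(c=4) 42(c=5) 8(c=5)]
  23. access 13: HIT, count now 5. Cache: [46(c=1) 30(c=1) 57(c=2) 51(c=2) 42(c=5) 8(c=5) 13(c=5)]
  24. access 8: HIT, count now 6. Cache: [46(c=1) 30(c=1) 57(c=2) 51(c=2) 42(c=5) 13(c=5) 8(c=6)]
  25. access 30: HIT, count now 2. Cache: [46(c=1) 57(c=2) 51(c=2) 30(c=2) 42(c=5) 13(c=5) 8(c=6)]
  26. access 6: MISS, evict 46(c=1). Cache: [6(c=1) 57(c=2) 51(c=2) 30(c=2) 42(c=5) 13(c=5) 8(c=6)]
  27. access 7: MISS, evict 6(c=1). Cache: [7(c=1) 57(c=2) 51(c=2) 30(c=2) 42(c=5) 13(c=5) 8(c=6)]
  28. access 25: MISS, evict 7(c=1). Cache: [25(c=1) 57(c=2) 51(c=2) 30(c=2) 42(c=5) 13(c=5) 8(c=6)]
  29. access 6: MISS, evict 25(c=1). Cache: [6(c=1) 57(c=2) 51(c=2) 30(c=2) 42(c=5) 13(c=5) 8(c=6)]
  30. access 57: HIT, count now 3. Cache: [6(c=1) 51(c=2) 30(c=2) 57(c=3) 42(c=5) 13(c=5) 8(c=6)]
  31. access 8: HIT, count now 7. Cache: [6(c=1) 51(c=2) 30(c=2) 57(c=3) 42(c=5) 13(c=5) 8(c=7)]
  32. access 8: HIT, count now 8. Cache: [6(c=1) 51(c=2) 30(c=2) 57(c=3) 42(c=5) 13(c=5) 8(c=8)]
  33. access 30: HIT, count now 3. Cache: [6(c=1) 51(c=2) 57(c=3) 30(c=3) 42(c=5) 13(c=5) 8(c=8)]
  34. access 25: MISS, evict 6(c=1). Cache: [25(c=1) 51(c=2) 57(c=3) 30(c=3) 42(c=5) 13(c=5) 8(c=8)]
  35. access 57: HIT, count now 4. Cache: [25(c=1) 51(c=2) 30(c=3) 57(c=4) 42(c=5) 13(c=5) 8(c=8)]
Total: 21 hits, 14 misses, 7 evictions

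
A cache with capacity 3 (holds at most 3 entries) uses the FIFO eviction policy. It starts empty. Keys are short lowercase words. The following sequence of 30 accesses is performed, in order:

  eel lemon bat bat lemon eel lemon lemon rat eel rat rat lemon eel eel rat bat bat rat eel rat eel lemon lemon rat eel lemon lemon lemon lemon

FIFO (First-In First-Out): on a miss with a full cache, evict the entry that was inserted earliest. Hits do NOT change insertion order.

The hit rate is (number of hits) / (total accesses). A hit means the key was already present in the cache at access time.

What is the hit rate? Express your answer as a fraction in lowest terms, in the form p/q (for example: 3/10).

Answer: 2/3

Derivation:
FIFO simulation (capacity=3):
  1. access eel: MISS. Cache (old->new): [eel]
  2. access lemon: MISS. Cache (old->new): [eel lemon]
  3. access bat: MISS. Cache (old->new): [eel lemon bat]
  4. access bat: HIT. Cache (old->new): [eel lemon bat]
  5. access lemon: HIT. Cache (old->new): [eel lemon bat]
  6. access eel: HIT. Cache (old->new): [eel lemon bat]
  7. access lemon: HIT. Cache (old->new): [eel lemon bat]
  8. access lemon: HIT. Cache (old->new): [eel lemon bat]
  9. access rat: MISS, evict eel. Cache (old->new): [lemon bat rat]
  10. access eel: MISS, evict lemon. Cache (old->new): [bat rat eel]
  11. access rat: HIT. Cache (old->new): [bat rat eel]
  12. access rat: HIT. Cache (old->new): [bat rat eel]
  13. access lemon: MISS, evict bat. Cache (old->new): [rat eel lemon]
  14. access eel: HIT. Cache (old->new): [rat eel lemon]
  15. access eel: HIT. Cache (old->new): [rat eel lemon]
  16. access rat: HIT. Cache (old->new): [rat eel lemon]
  17. access bat: MISS, evict rat. Cache (old->new): [eel lemon bat]
  18. access bat: HIT. Cache (old->new): [eel lemon bat]
  19. access rat: MISS, evict eel. Cache (old->new): [lemon bat rat]
  20. access eel: MISS, evict lemon. Cache (old->new): [bat rat eel]
  21. access rat: HIT. Cache (old->new): [bat rat eel]
  22. access eel: HIT. Cache (old->new): [bat rat eel]
  23. access lemon: MISS, evict bat. Cache (old->new): [rat eel lemon]
  24. access lemon: HIT. Cache (old->new): [rat eel lemon]
  25. access rat: HIT. Cache (old->new): [rat eel lemon]
  26. access eel: HIT. Cache (old->new): [rat eel lemon]
  27. access lemon: HIT. Cache (old->new): [rat eel lemon]
  28. access lemon: HIT. Cache (old->new): [rat eel lemon]
  29. access lemon: HIT. Cache (old->new): [rat eel lemon]
  30. access lemon: HIT. Cache (old->new): [rat eel lemon]
Total: 20 hits, 10 misses, 7 evictions

Hit rate = 20/30 = 2/3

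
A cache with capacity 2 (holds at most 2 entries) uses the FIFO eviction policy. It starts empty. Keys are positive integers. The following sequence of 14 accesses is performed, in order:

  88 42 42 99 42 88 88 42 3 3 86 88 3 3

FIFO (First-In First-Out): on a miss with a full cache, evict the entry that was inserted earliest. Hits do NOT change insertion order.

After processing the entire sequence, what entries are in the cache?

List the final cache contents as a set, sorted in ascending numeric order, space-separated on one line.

Answer: 3 88

Derivation:
FIFO simulation (capacity=2):
  1. access 88: MISS. Cache (old->new): [88]
  2. access 42: MISS. Cache (old->new): [88 42]
  3. access 42: HIT. Cache (old->new): [88 42]
  4. access 99: MISS, evict 88. Cache (old->new): [42 99]
  5. access 42: HIT. Cache (old->new): [42 99]
  6. access 88: MISS, evict 42. Cache (old->new): [99 88]
  7. access 88: HIT. Cache (old->new): [99 88]
  8. access 42: MISS, evict 99. Cache (old->new): [88 42]
  9. access 3: MISS, evict 88. Cache (old->new): [42 3]
  10. access 3: HIT. Cache (old->new): [42 3]
  11. access 86: MISS, evict 42. Cache (old->new): [3 86]
  12. access 88: MISS, evict 3. Cache (old->new): [86 88]
  13. access 3: MISS, evict 86. Cache (old->new): [88 3]
  14. access 3: HIT. Cache (old->new): [88 3]
Total: 5 hits, 9 misses, 7 evictions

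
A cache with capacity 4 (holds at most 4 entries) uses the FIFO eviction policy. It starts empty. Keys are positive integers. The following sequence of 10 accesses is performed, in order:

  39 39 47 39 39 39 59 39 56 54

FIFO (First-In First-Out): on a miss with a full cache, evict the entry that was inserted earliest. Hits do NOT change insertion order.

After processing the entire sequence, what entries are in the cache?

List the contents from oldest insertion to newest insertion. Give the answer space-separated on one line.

FIFO simulation (capacity=4):
  1. access 39: MISS. Cache (old->new): [39]
  2. access 39: HIT. Cache (old->new): [39]
  3. access 47: MISS. Cache (old->new): [39 47]
  4. access 39: HIT. Cache (old->new): [39 47]
  5. access 39: HIT. Cache (old->new): [39 47]
  6. access 39: HIT. Cache (old->new): [39 47]
  7. access 59: MISS. Cache (old->new): [39 47 59]
  8. access 39: HIT. Cache (old->new): [39 47 59]
  9. access 56: MISS. Cache (old->new): [39 47 59 56]
  10. access 54: MISS, evict 39. Cache (old->new): [47 59 56 54]
Total: 5 hits, 5 misses, 1 evictions

Answer: 47 59 56 54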